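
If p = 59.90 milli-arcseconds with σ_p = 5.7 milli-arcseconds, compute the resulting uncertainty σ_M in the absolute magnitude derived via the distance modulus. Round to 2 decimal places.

M = m − 5 log₁₀ d + 5 = m + 5 log₁₀ p + 5, so ∂M/∂p = 5/(p ln 10).
σ_M = (5/ln 10) · (σ_p/p) = 2.1715 × 5.7/59.90 = 2.1715 × 0.095159 = 0.20664.

σ_M = 0.21 mag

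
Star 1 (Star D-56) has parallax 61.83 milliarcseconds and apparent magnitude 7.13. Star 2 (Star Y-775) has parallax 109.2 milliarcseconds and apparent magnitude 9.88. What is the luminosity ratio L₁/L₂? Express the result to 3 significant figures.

L₁/L₂ = 39.3

d₁ = 1/p₁ = 1/0.06183″ = 16.173 pc; d₂ = 1/p₂ = 1/0.1092″ = 9.1575 pc.
M₁ = m₁ − 5 log₁₀ d₁ + 5 = 7.13 − 6.0440 + 5 = 6.0860.
M₂ = 9.88 − 4.8089 + 5 = 10.0711.
L₁/L₂ = 10^(0.4(M₂ − M₁)) = 10^(0.4 × 3.9851) = 10^1.59404 = 39.268.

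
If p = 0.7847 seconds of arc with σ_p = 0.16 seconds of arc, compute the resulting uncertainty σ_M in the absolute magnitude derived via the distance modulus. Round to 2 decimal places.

M = m − 5 log₁₀ d + 5 = m + 5 log₁₀ p + 5, so ∂M/∂p = 5/(p ln 10).
σ_M = (5/ln 10) · (σ_p/p) = 2.1715 × 0.16/0.7847 = 2.1715 × 0.2039 = 0.44277.

σ_M = 0.44 mag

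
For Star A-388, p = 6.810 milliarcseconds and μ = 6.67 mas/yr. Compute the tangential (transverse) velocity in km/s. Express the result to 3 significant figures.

4.64 km/s

d = 1/p = 1/0.006810″ = 146.84 pc.
μ = 6.67 mas/yr = 0.00667 ″/yr.
v_t = 4.74 × μ × d = 4.74 × 0.00667 × 146.84 = 4.6425 km/s.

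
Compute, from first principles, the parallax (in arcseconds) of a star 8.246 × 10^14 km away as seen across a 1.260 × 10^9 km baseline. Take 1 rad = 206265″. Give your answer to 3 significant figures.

θ ≈ B/d = (1.260 × 10^9) / (8.246 × 10^14) = 1.5280 × 10^-6 rad.
In arcseconds: 1.5280 × 10^-6 × 206265 = 0.31517″.

0.315 arcsec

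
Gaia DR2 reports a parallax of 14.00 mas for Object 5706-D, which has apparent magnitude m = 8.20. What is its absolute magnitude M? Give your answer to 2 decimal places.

d = 1/p = 1/0.01400″ = 71.429 pc.
m − M = 5 log₁₀(71.429) − 5 = 9.2694 − 5 = 4.2694.
M = m − (m − M) = 8.20 − 4.2694 = 3.93.

M = 3.93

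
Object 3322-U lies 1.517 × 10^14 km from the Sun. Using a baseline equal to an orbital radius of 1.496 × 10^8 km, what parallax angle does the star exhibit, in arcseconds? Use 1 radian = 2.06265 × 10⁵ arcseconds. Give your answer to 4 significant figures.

0.2034 arcsec

θ ≈ B/d = (1.496 × 10^8) / (1.517 × 10^14) = 9.8616 × 10^-7 rad.
In arcseconds: 9.8616 × 10^-7 × 206265 = 0.20341″.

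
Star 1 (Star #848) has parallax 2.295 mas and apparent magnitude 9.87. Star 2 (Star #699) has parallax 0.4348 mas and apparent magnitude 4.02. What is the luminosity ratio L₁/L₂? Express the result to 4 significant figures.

L₁/L₂ = 0.0001641

d₁ = 1/p₁ = 1/0.002295″ = 435.73 pc; d₂ = 1/p₂ = 1/0.0004348″ = 2299.9 pc.
M₁ = m₁ − 5 log₁₀ d₁ + 5 = 9.87 − 13.1961 + 5 = 1.6739.
M₂ = 4.02 − 16.8085 + 5 = -7.7885.
L₁/L₂ = 10^(0.4(M₂ − M₁)) = 10^(0.4 × (-9.4624)) = 10^(-3.78496) = 0.00016407.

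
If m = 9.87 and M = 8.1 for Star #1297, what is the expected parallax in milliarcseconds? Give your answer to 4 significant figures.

m − M = 9.87 − 8.1 = 1.77.
d = 10^((m−M)/5 + 1) = 10^1.354 = 22.594 pc.
p = 1/d = 1/22.594 = 0.04426 arcsec = 44.26 mas.

44.26 mas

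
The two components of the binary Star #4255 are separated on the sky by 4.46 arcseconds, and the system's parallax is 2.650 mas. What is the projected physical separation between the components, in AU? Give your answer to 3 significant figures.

d = 1/p = 1/0.002650″ = 377.36 pc.
At distance d (pc), an angle of θ arcsec spans θ·d AU: s = 4.46 × 377.36 = 1683 AU.

1680 AU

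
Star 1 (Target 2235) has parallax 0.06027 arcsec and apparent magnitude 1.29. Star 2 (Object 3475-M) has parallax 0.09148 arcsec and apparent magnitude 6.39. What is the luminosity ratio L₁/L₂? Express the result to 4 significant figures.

L₁/L₂ = 252.6

d₁ = 1/p₁ = 1/0.06027″ = 16.592 pc; d₂ = 1/p₂ = 1/0.09148″ = 10.931 pc.
M₁ = m₁ − 5 log₁₀ d₁ + 5 = 1.29 − 6.0995 + 5 = 0.1905.
M₂ = 6.39 − 5.1933 + 5 = 6.1967.
L₁/L₂ = 10^(0.4(M₂ − M₁)) = 10^(0.4 × 6.0062) = 10^2.40248 = 252.63.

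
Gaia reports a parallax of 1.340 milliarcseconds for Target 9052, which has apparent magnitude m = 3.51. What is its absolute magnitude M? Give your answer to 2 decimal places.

M = -5.85

d = 1/p = 1/0.001340″ = 746.27 pc.
m − M = 5 log₁₀(746.27) − 5 = 14.3645 − 5 = 9.3645.
M = m − (m − M) = 3.51 − 9.3645 = -5.85.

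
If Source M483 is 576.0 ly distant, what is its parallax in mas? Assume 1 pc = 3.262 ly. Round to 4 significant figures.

d = 576.0 ly ÷ 3.262 = 176.58 pc.
p = 1/d = 1/176.58 = 0.0056632 arcsec.
= 0.0056632 × 1000 = 5.6632 mas.

5.663 mas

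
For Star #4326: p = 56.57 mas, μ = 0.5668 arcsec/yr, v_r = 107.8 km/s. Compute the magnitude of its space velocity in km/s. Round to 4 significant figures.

117.8 km/s

d = 1/p = 1/0.05657″ = 17.677 pc.
v_t = 4.740 μ d = 4.740 × 0.5668 × 17.677 = 47.492 km/s.
v = √(v_r² + v_t²) = √(107.8² + 47.492²) = √13876.3 = 117.8 km/s.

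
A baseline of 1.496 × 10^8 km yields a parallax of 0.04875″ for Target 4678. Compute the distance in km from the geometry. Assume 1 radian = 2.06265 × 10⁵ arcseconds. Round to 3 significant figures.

6.33 × 10^14 km

θ = 0.04875″ = 0.04875/206265 = 2.3635 × 10^-7 rad.
d = B/θ = (1.496 × 10^8) / (2.3635 × 10^-7) = 6.3296 × 10^14 km.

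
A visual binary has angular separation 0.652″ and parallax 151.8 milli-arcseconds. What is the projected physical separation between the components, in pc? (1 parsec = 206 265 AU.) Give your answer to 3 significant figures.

2.08 × 10^-5 pc

d = 1/p = 1/0.1518″ = 6.5876 pc.
At distance d (pc), an angle of θ arcsec spans θ·d AU: s = 0.652 × 6.5876 = 4.2951 AU.
= 4.2951 / 206265 = 2.0823 × 10^-5 pc.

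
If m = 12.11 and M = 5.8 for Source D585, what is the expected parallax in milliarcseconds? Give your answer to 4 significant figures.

5.470 mas

m − M = 12.11 − 5.8 = 6.31.
d = 10^((m−M)/5 + 1) = 10^2.262 = 182.81 pc.
p = 1/d = 1/182.81 = 0.0054702 arcsec = 5.4702 mas.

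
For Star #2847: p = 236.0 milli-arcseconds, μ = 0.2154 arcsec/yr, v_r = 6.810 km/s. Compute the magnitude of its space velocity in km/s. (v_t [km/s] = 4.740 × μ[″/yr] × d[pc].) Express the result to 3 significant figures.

8.07 km/s

d = 1/p = 1/0.2360″ = 4.2373 pc.
v_t = 4.740 μ d = 4.740 × 0.2154 × 4.2373 = 4.3263 km/s.
v = √(v_r² + v_t²) = √(6.810² + 4.3263²) = √65.093 = 8.068 km/s.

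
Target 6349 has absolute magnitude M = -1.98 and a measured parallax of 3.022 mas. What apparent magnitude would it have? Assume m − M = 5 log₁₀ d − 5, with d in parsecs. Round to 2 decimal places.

d = 1/p = 1/0.003022″ = 330.91 pc.
m − M = 5 log₁₀ d − 5 = 5 log₁₀(330.91) − 5 = 12.5985 − 5 = 7.5985.
m = M + (m − M) = -1.98 + 7.5985 = 5.62.

m = 5.62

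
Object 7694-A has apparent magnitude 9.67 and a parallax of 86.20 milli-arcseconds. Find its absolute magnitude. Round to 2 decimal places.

M = 9.35

d = 1/p = 1/0.08620″ = 11.601 pc.
m − M = 5 log₁₀(11.601) − 5 = 5.3225 − 5 = 0.3225.
M = m − (m − M) = 9.67 − 0.3225 = 9.35.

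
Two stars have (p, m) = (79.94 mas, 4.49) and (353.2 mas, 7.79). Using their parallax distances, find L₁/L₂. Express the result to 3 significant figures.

L₁/L₂ = 408

d₁ = 1/p₁ = 1/0.07994″ = 12.509 pc; d₂ = 1/p₂ = 1/0.3532″ = 2.8313 pc.
M₁ = m₁ − 5 log₁₀ d₁ + 5 = 4.49 − 5.4861 + 5 = 4.0039.
M₂ = 7.79 − 2.2599 + 5 = 10.5301.
L₁/L₂ = 10^(0.4(M₂ − M₁)) = 10^(0.4 × 6.5262) = 10^2.61048 = 407.83.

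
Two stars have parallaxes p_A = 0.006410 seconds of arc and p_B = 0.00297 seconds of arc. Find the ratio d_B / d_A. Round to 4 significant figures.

2.158

Since d = 1/p, d_B/d_A = p_A/p_B.
= 0.006410 / 0.00297 = 2.1582.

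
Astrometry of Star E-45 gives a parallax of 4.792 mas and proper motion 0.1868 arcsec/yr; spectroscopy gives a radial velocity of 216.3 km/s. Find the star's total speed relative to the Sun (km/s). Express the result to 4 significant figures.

d = 1/p = 1/0.004792″ = 208.68 pc.
v_t = 4.740 μ d = 4.740 × 0.1868 × 208.68 = 184.77 km/s.
v = √(v_r² + v_t²) = √(216.3² + 184.77²) = √80925.6 = 284.47 km/s.

284.5 km/s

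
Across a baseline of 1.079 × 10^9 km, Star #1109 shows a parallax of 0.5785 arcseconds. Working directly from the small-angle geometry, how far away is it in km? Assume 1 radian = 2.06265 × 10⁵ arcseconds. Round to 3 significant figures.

3.85 × 10^14 km

θ = 0.5785″ = 0.5785/206265 = 2.8046 × 10^-6 rad.
d = B/θ = (1.079 × 10^9) / (2.8046 × 10^-6) = 3.8473 × 10^14 km.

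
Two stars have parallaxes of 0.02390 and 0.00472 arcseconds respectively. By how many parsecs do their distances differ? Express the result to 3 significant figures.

170 pc

d_A = 1/0.02390″ = 41.841 pc; d_B = 1/0.004720″ = 211.86 pc.
|d_B − d_A| = |211.86 − 41.841| = 170.02 pc.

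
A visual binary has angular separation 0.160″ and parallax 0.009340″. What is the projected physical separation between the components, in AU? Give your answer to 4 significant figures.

d = 1/p = 1/0.009340″ = 107.07 pc.
At distance d (pc), an angle of θ arcsec spans θ·d AU: s = 0.160 × 107.07 = 17.131 AU.

17.13 AU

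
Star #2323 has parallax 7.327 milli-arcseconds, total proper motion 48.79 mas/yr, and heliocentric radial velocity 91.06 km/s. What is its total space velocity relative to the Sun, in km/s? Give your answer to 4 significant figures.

96.38 km/s

d = 1/p = 1/0.007327″ = 136.48 pc.
μ = 48.79 mas/yr = 0.04879 ″/yr.
v_t = 4.740 μ d = 4.740 × 0.04879 × 136.48 = 31.563 km/s.
v = √(v_r² + v_t²) = √(91.06² + 31.563²) = √9288.15 = 96.375 km/s.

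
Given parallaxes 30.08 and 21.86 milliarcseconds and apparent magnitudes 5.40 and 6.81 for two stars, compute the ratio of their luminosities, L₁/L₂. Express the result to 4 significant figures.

d₁ = 1/p₁ = 1/0.03008″ = 33.245 pc; d₂ = 1/p₂ = 1/0.02186″ = 45.746 pc.
M₁ = m₁ − 5 log₁₀ d₁ + 5 = 5.40 − 7.6086 + 5 = 2.7914.
M₂ = 6.81 − 8.3018 + 5 = 3.5082.
L₁/L₂ = 10^(0.4(M₂ − M₁)) = 10^(0.4 × 0.7168) = 10^0.28672 = 1.9352.

L₁/L₂ = 1.935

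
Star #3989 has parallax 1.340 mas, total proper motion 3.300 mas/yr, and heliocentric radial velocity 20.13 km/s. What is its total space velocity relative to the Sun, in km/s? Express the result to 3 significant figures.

23.3 km/s

d = 1/p = 1/0.001340″ = 746.27 pc.
μ = 3.300 mas/yr = 0.003300 ″/yr.
v_t = 4.740 μ d = 4.740 × 0.003300 × 746.27 = 11.673 km/s.
v = √(v_r² + v_t²) = √(20.13² + 11.673²) = √541.476 = 23.27 km/s.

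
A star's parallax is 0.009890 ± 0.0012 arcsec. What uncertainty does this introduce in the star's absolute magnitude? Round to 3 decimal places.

σ_M = 0.263 mag

M = m − 5 log₁₀ d + 5 = m + 5 log₁₀ p + 5, so ∂M/∂p = 5/(p ln 10).
σ_M = (5/ln 10) · (σ_p/p) = 2.1715 × 0.0012/0.009890 = 2.1715 × 0.12133 = 0.26347.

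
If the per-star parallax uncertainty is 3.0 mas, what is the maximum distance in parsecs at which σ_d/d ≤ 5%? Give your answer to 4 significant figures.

16.67 pc

σ_d/d = σ_p/p, so the condition is σ_p/p ≤ 0.05, i.e. p ≥ σ_p/0.05.
p_min = 3.0/0.05 = 60 mas = 0.06 arcsec.
d_max = 1/p_min = 1/0.06 = 16.667 pc.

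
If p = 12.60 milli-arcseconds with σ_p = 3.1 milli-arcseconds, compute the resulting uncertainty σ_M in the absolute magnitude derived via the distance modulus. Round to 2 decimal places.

M = m − 5 log₁₀ d + 5 = m + 5 log₁₀ p + 5, so ∂M/∂p = 5/(p ln 10).
σ_M = (5/ln 10) · (σ_p/p) = 2.1715 × 3.1/12.60 = 2.1715 × 0.24603 = 0.53425.

σ_M = 0.53 mag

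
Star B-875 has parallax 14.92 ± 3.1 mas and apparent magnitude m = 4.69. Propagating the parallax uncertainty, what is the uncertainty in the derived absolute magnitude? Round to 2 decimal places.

M = m − 5 log₁₀ d + 5 = m + 5 log₁₀ p + 5, so ∂M/∂p = 5/(p ln 10).
σ_M = (5/ln 10) · (σ_p/p) = 2.1715 × 3.1/14.92 = 2.1715 × 0.20777 = 0.45117.

σ_M = 0.45 mag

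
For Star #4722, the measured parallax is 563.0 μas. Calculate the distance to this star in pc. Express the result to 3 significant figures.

p = 563.0 μas = 0.0005630 arcsec.
d = 1/p = 1/0.0005630 = 1776.2 pc.

1780 pc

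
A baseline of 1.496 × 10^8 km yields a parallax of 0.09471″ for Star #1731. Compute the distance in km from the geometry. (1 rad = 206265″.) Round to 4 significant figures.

3.258 × 10^14 km

θ = 0.09471″ = 0.09471/206265 = 4.5917 × 10^-7 rad.
d = B/θ = (1.496 × 10^8) / (4.5917 × 10^-7) = 3.2581 × 10^14 km.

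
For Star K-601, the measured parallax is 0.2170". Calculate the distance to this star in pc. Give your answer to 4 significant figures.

4.608 pc

d = 1/p = 1/0.2170 = 4.6083 pc.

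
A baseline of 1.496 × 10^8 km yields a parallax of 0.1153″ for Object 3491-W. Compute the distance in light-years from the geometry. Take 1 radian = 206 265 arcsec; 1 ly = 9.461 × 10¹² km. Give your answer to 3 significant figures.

θ = 0.1153″ = 0.1153/206265 = 5.5899 × 10^-7 rad.
d = B/θ = (1.496 × 10^8) / (5.5899 × 10^-7) = 2.6763 × 10^14 km = (2.6763 × 10^14) / (9.461 × 10^12) ly = 28.288 ly.

28.3 ly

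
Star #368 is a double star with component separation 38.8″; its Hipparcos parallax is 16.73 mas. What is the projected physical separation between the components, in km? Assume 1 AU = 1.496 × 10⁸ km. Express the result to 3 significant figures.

d = 1/p = 1/0.01673″ = 59.773 pc.
At distance d (pc), an angle of θ arcsec spans θ·d AU: s = 38.8 × 59.773 = 2319.2 AU.
= 2319.2 × 1.496 × 10⁸ km = 3.4695 × 10^11 km.

3.47 × 10^11 km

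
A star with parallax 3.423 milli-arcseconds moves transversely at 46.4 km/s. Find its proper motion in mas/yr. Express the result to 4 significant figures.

33.51 mas/yr

d = 1/p = 1/0.003423″ = 292.14 pc.
μ = v_t / (4.74 d) = 46.4 / (4.74 × 292.14) = 46.4 / 1384.7 = 0.033509 ″/yr = 33.509 mas/yr.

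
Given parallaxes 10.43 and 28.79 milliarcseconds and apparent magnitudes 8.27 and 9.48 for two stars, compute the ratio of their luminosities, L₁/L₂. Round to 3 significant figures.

L₁/L₂ = 23.2

d₁ = 1/p₁ = 1/0.01043″ = 95.877 pc; d₂ = 1/p₂ = 1/0.02879″ = 34.734 pc.
M₁ = m₁ − 5 log₁₀ d₁ + 5 = 8.27 − 9.9086 + 5 = 3.3614.
M₂ = 9.48 − 7.7038 + 5 = 6.7762.
L₁/L₂ = 10^(0.4(M₂ − M₁)) = 10^(0.4 × 3.4148) = 10^1.36592 = 23.223.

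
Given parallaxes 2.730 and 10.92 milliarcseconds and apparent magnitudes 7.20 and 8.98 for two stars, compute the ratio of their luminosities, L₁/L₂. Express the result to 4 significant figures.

L₁/L₂ = 82.44

d₁ = 1/p₁ = 1/0.002730″ = 366.3 pc; d₂ = 1/p₂ = 1/0.01092″ = 91.575 pc.
M₁ = m₁ − 5 log₁₀ d₁ + 5 = 7.20 − 12.8192 + 5 = -0.6192.
M₂ = 8.98 − 9.8089 + 5 = 4.1711.
L₁/L₂ = 10^(0.4(M₂ − M₁)) = 10^(0.4 × 4.7903) = 10^1.91612 = 82.437.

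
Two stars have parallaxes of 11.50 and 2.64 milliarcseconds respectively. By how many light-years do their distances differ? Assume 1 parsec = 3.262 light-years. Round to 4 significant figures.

d_A = 1/0.01150″ = 86.957 pc; d_B = 1/0.002640″ = 378.79 pc.
|d_B − d_A| = |378.79 − 86.957| = 291.83 pc = 291.83 × 3.262 ly = 951.95 ly.

952.0 ly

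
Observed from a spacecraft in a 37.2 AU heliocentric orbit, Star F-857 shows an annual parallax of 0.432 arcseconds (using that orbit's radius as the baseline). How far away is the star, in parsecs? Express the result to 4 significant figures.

86.11 pc

With baseline B (in AU) and parallax p (in arcsec), d = B/p parsecs.
d = 37.2 / 0.432 = 86.111 pc.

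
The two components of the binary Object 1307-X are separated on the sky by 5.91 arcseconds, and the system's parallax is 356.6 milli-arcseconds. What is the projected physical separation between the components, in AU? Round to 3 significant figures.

16.6 AU

d = 1/p = 1/0.3566″ = 2.8043 pc.
At distance d (pc), an angle of θ arcsec spans θ·d AU: s = 5.91 × 2.8043 = 16.573 AU.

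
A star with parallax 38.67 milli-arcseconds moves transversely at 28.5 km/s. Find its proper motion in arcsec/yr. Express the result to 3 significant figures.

0.233 arcsec/yr

d = 1/p = 1/0.03867″ = 25.86 pc.
μ = v_t / (4.74 d) = 28.5 / (4.74 × 25.86) = 28.5 / 122.58 = 0.2325 ″/yr.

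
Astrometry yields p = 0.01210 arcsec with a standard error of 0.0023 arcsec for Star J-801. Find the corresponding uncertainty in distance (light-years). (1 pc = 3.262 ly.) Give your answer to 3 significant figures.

d = 1/p, so σ_d = σ_p / p².
σ_d = 0.00230 / (0.01210)² = 0.00230 / 0.00014641 = 15.709 pc = 15.709 × 3.262 ly = 51.243 ly.

51.2 ly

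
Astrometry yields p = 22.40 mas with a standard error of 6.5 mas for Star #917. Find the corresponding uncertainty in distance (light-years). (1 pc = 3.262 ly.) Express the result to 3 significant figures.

d = 1/p, so σ_d = σ_p / p².
σ_d = 0.00650 / (0.02240)² = 0.00650 / 0.00050176 = 12.954 pc = 12.954 × 3.262 ly = 42.256 ly.

42.3 ly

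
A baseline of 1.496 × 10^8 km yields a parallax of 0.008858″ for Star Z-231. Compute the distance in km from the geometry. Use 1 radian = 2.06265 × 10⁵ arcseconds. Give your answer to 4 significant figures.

3.484 × 10^15 km

θ = 0.008858″ = 0.008858/206265 = 4.2945 × 10^-8 rad.
d = B/θ = (1.496 × 10^8) / (4.2945 × 10^-8) = 3.4835 × 10^15 km.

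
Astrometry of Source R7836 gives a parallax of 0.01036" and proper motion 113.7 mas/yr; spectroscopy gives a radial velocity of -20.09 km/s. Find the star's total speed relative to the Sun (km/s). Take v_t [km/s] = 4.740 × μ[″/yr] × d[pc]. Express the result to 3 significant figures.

55.8 km/s

d = 1/p = 1/0.01036″ = 96.525 pc.
μ = 113.7 mas/yr = 0.1137 ″/yr.
v_t = 4.740 μ d = 4.740 × 0.1137 × 96.525 = 52.021 km/s.
v = √(v_r² + v_t²) = √((-20.09)² + 52.021²) = √3109.79 = 55.765 km/s.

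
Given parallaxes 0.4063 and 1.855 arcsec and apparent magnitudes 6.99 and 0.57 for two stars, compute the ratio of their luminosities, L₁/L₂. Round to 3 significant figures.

d₁ = 1/p₁ = 1/0.4063″ = 2.4612 pc; d₂ = 1/p₂ = 1/1.855″ = 0.53908 pc.
M₁ = m₁ − 5 log₁₀ d₁ + 5 = 6.99 − 1.9557 + 5 = 10.0343.
M₂ = 0.57 − (-1.3417) + 5 = 6.9117.
L₁/L₂ = 10^(0.4(M₂ − M₁)) = 10^(0.4 × (-3.1226)) = 10^(-1.24904) = 0.056359.

L₁/L₂ = 0.0564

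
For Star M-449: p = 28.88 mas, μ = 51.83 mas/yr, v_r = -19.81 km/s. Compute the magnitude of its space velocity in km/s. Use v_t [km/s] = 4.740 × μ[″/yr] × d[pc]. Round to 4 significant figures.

21.56 km/s

d = 1/p = 1/0.02888″ = 34.626 pc.
μ = 51.83 mas/yr = 0.05183 ″/yr.
v_t = 4.740 μ d = 4.740 × 0.05183 × 34.626 = 8.5067 km/s.
v = √(v_r² + v_t²) = √((-19.81)² + 8.5067²) = √464.8 = 21.559 km/s.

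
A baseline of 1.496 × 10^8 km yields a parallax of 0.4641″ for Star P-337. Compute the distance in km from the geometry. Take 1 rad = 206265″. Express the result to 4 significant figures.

θ = 0.4641″ = 0.4641/206265 = 2.2500 × 10^-6 rad.
d = B/θ = (1.496 × 10^8) / (2.2500 × 10^-6) = 6.6489 × 10^13 km.

6.649 × 10^13 km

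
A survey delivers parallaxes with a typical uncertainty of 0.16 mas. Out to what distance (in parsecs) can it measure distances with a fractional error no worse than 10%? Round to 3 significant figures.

625 pc

σ_d/d = σ_p/p, so the condition is σ_p/p ≤ 0.10, i.e. p ≥ σ_p/0.10.
p_min = 0.16/0.10 = 1.6 mas = 0.0016 arcsec.
d_max = 1/p_min = 1/0.0016 = 625 pc.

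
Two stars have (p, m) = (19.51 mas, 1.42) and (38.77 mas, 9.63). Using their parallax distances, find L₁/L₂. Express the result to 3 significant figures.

L₁/L₂ = 7590

d₁ = 1/p₁ = 1/0.01951″ = 51.256 pc; d₂ = 1/p₂ = 1/0.03877″ = 25.793 pc.
M₁ = m₁ − 5 log₁₀ d₁ + 5 = 1.42 − 8.5487 + 5 = -2.1287.
M₂ = 9.63 − 7.0575 + 5 = 7.5725.
L₁/L₂ = 10^(0.4(M₂ − M₁)) = 10^(0.4 × 9.7012) = 10^3.88048 = 7594.2.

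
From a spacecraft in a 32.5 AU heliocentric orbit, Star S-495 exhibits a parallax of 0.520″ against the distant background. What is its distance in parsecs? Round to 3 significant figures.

With baseline B (in AU) and parallax p (in arcsec), d = B/p parsecs.
d = 32.5 / 0.520 = 62.5 pc.

62.5 pc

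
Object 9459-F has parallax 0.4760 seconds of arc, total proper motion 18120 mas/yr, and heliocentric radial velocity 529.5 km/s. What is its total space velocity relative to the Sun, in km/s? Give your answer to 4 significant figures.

d = 1/p = 1/0.4760″ = 2.1008 pc.
μ = 18120 mas/yr = 18.12 ″/yr.
v_t = 4.740 μ d = 4.740 × 18.12 × 2.1008 = 180.44 km/s.
v = √(v_r² + v_t²) = √(529.5² + 180.44²) = √312929 = 559.4 km/s.

559.4 km/s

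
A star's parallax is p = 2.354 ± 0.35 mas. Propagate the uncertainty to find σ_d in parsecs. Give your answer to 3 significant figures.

d = 1/p, so σ_d = σ_p / p².
σ_d = 0.000350 / (0.002354)² = 0.000350 / 0.0000055413 = 63.162 pc.

63.2 pc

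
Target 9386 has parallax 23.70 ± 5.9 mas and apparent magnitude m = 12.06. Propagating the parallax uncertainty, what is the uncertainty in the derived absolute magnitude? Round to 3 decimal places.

M = m − 5 log₁₀ d + 5 = m + 5 log₁₀ p + 5, so ∂M/∂p = 5/(p ln 10).
σ_M = (5/ln 10) · (σ_p/p) = 2.1715 × 5.9/23.70 = 2.1715 × 0.24895 = 0.54059.

σ_M = 0.541 mag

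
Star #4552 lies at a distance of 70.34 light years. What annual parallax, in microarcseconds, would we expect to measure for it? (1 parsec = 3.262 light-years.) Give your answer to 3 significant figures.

46400 μas

d = 70.34 ly ÷ 3.262 = 21.563 pc.
p = 1/d = 1/21.563 = 0.046376 arcsec.
= 0.046376 × 10⁶ = 46376 μas.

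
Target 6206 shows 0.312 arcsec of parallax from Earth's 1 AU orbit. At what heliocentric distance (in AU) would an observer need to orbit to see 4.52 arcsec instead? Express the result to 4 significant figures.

14.49 AU

Parallax scales linearly with baseline: p ∝ B, so B = p_target / p_Earth × 1 AU.
B = 4.52 / 0.312 = 14.487 AU.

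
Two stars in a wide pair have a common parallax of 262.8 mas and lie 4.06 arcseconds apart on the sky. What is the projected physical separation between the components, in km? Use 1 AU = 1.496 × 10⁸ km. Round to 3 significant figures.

d = 1/p = 1/0.2628″ = 3.8052 pc.
At distance d (pc), an angle of θ arcsec spans θ·d AU: s = 4.06 × 3.8052 = 15.449 AU.
= 15.449 × 1.496 × 10⁸ km = 2.3112 × 10^9 km.

2.31 × 10^9 km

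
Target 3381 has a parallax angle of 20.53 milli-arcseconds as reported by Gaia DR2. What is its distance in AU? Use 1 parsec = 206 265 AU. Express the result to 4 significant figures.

1.005 × 10^7 AU

p = 20.53 milli-arcseconds = 0.02053 arcsec.
d = 1/p = 1/0.02053 = 48.709 pc.
In AU: 48.709 × 206265 = 1.0047 × 10^7 AU.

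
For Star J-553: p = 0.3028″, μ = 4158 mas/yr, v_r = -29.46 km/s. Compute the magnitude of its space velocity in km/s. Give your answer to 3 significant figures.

d = 1/p = 1/0.3028″ = 3.3025 pc.
μ = 4158 mas/yr = 4.158 ″/yr.
v_t = 4.740 μ d = 4.740 × 4.158 × 3.3025 = 65.089 km/s.
v = √(v_r² + v_t²) = √((-29.46)² + 65.089²) = √5104.47 = 71.446 km/s.

71.4 km/s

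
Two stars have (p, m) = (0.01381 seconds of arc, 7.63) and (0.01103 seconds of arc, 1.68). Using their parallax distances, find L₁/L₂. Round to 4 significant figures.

L₁/L₂ = 0.002659

d₁ = 1/p₁ = 1/0.01381″ = 72.411 pc; d₂ = 1/p₂ = 1/0.01103″ = 90.662 pc.
M₁ = m₁ − 5 log₁₀ d₁ + 5 = 7.63 − 9.2990 + 5 = 3.3310.
M₂ = 1.68 − 9.7871 + 5 = -3.1071.
L₁/L₂ = 10^(0.4(M₂ − M₁)) = 10^(0.4 × (-6.4381)) = 10^(-2.57524) = 0.0026593.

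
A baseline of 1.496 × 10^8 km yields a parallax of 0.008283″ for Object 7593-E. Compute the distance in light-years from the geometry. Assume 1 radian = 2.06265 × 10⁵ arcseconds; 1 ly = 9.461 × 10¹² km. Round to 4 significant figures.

θ = 0.008283″ = 0.008283/206265 = 4.0157 × 10^-8 rad.
d = B/θ = (1.496 × 10^8) / (4.0157 × 10^-8) = 3.7254 × 10^15 km = (3.7254 × 10^15) / (9.461 × 10^12) ly = 393.76 ly.

393.8 ly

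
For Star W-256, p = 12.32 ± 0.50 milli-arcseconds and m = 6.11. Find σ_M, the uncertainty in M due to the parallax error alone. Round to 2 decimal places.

σ_M = 0.09 mag

M = m − 5 log₁₀ d + 5 = m + 5 log₁₀ p + 5, so ∂M/∂p = 5/(p ln 10).
σ_M = (5/ln 10) · (σ_p/p) = 2.1715 × 0.50/12.32 = 2.1715 × 0.040584 = 0.088128.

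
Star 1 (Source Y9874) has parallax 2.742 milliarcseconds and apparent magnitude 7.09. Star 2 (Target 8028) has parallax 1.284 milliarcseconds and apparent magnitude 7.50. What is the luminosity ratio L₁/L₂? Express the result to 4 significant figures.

L₁/L₂ = 0.3199

d₁ = 1/p₁ = 1/0.002742″ = 364.7 pc; d₂ = 1/p₂ = 1/0.001284″ = 778.82 pc.
M₁ = m₁ − 5 log₁₀ d₁ + 5 = 7.09 − 12.8097 + 5 = -0.7197.
M₂ = 7.50 − 14.4572 + 5 = -1.9572.
L₁/L₂ = 10^(0.4(M₂ − M₁)) = 10^(0.4 × (-1.2375)) = 10^(-0.49500) = 0.31989.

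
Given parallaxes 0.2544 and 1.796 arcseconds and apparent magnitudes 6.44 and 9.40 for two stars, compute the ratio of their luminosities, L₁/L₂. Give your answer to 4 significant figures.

d₁ = 1/p₁ = 1/0.2544″ = 3.9308 pc; d₂ = 1/p₂ = 1/1.796″ = 0.55679 pc.
M₁ = m₁ − 5 log₁₀ d₁ + 5 = 6.44 − 2.9724 + 5 = 8.4676.
M₂ = 9.40 − (-1.2715) + 5 = 15.6715.
L₁/L₂ = 10^(0.4(M₂ − M₁)) = 10^(0.4 × 7.2039) = 10^2.88156 = 761.31.

L₁/L₂ = 761.3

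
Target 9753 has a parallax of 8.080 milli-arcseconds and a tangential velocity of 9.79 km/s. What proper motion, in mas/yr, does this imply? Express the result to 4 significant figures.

d = 1/p = 1/0.008080″ = 123.76 pc.
μ = v_t / (4.74 d) = 9.79 / (4.74 × 123.76) = 9.79 / 586.62 = 0.016689 ″/yr = 16.689 mas/yr.

16.69 mas/yr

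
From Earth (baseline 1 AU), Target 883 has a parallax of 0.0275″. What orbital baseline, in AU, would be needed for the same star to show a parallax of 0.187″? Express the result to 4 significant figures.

Parallax scales linearly with baseline: p ∝ B, so B = p_target / p_Earth × 1 AU.
B = 0.187 / 0.0275 = 6.8 AU.

6.800 AU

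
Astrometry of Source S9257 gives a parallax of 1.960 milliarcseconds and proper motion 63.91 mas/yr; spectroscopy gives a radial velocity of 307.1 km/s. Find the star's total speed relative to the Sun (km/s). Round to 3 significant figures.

344 km/s

d = 1/p = 1/0.001960″ = 510.2 pc.
μ = 63.91 mas/yr = 0.06391 ″/yr.
v_t = 4.740 μ d = 4.740 × 0.06391 × 510.2 = 154.56 km/s.
v = √(v_r² + v_t²) = √(307.1² + 154.56²) = √118199 = 343.8 km/s.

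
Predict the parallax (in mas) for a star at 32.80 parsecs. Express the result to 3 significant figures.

p = 1/d = 1/32.8 = 0.030488 arcsec.
= 0.030488 × 1000 = 30.488 mas.

30.5 mas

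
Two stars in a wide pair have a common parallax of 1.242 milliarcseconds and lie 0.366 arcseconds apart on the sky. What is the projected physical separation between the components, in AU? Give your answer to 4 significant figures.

294.7 AU

d = 1/p = 1/0.001242″ = 805.15 pc.
At distance d (pc), an angle of θ arcsec spans θ·d AU: s = 0.366 × 805.15 = 294.68 AU.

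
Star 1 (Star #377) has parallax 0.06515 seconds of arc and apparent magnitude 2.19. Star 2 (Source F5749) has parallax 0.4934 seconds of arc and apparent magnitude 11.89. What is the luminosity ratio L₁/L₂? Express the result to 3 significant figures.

L₁/L₂ = 435000

d₁ = 1/p₁ = 1/0.06515″ = 15.349 pc; d₂ = 1/p₂ = 1/0.4934″ = 2.0268 pc.
M₁ = m₁ − 5 log₁₀ d₁ + 5 = 2.19 − 5.9304 + 5 = 1.2596.
M₂ = 11.89 − 1.5341 + 5 = 15.3559.
L₁/L₂ = 10^(0.4(M₂ − M₁)) = 10^(0.4 × 14.0963) = 10^5.63852 = 4.3503 × 10^5.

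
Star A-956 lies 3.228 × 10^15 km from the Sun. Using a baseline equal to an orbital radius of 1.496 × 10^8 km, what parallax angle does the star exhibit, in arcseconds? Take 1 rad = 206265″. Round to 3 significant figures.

0.00956 arcsec

θ ≈ B/d = (1.496 × 10^8) / (3.228 × 10^15) = 4.6344 × 10^-8 rad.
In arcseconds: 4.6344 × 10^-8 × 206265 = 0.0095591″.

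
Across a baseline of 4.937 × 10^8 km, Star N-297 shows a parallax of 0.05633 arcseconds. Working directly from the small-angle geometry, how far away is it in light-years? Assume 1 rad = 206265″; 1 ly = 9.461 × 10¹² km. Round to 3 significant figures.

θ = 0.05633″ = 0.05633/206265 = 2.7310 × 10^-7 rad.
d = B/θ = (4.937 × 10^8) / (2.7310 × 10^-7) = 1.8078 × 10^15 km = (1.8078 × 10^15) / (9.461 × 10^12) ly = 191.08 ly.

191 ly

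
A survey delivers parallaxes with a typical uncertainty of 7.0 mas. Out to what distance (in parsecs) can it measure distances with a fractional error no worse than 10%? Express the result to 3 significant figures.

14.3 pc

σ_d/d = σ_p/p, so the condition is σ_p/p ≤ 0.10, i.e. p ≥ σ_p/0.10.
p_min = 7.0/0.10 = 70 mas = 0.07 arcsec.
d_max = 1/p_min = 1/0.07 = 14.286 pc.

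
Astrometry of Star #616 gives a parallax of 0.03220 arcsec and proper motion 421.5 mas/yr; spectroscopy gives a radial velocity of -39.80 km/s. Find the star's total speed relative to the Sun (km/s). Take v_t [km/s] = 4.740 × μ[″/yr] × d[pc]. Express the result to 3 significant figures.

d = 1/p = 1/0.03220″ = 31.056 pc.
μ = 421.5 mas/yr = 0.4215 ″/yr.
v_t = 4.740 μ d = 4.740 × 0.4215 × 31.056 = 62.047 km/s.
v = √(v_r² + v_t²) = √((-39.80)² + 62.047²) = √5433.87 = 73.715 km/s.

73.7 km/s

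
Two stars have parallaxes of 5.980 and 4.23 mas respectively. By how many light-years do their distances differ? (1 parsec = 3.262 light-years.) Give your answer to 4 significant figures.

225.7 ly

d_A = 1/0.005980″ = 167.22 pc; d_B = 1/0.004230″ = 236.41 pc.
|d_B − d_A| = |236.41 − 167.22| = 69.19 pc = 69.19 × 3.262 ly = 225.7 ly.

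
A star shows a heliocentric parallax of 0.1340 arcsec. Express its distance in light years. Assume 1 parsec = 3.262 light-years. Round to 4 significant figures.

24.34 light years

d = 1/p = 1/0.1340 = 7.4627 pc.
In light-years: 7.4627 × 3.262 = 24.343 ly.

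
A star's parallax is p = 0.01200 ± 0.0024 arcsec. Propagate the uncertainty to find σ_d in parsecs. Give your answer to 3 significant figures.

d = 1/p, so σ_d = σ_p / p².
σ_d = 0.00240 / (0.01200)² = 0.00240 / 0.000144 = 16.667 pc.

16.7 pc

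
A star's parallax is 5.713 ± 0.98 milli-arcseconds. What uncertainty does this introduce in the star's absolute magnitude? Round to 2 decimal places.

σ_M = 0.37 mag

M = m − 5 log₁₀ d + 5 = m + 5 log₁₀ p + 5, so ∂M/∂p = 5/(p ln 10).
σ_M = (5/ln 10) · (σ_p/p) = 2.1715 × 0.98/5.713 = 2.1715 × 0.17154 = 0.3725.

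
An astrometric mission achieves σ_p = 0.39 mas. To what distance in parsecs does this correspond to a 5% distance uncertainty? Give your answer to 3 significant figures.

128 pc

σ_d/d = σ_p/p, so the condition is σ_p/p ≤ 0.05, i.e. p ≥ σ_p/0.05.
p_min = 0.39/0.05 = 7.8 mas = 0.0078 arcsec.
d_max = 1/p_min = 1/0.0078 = 128.21 pc.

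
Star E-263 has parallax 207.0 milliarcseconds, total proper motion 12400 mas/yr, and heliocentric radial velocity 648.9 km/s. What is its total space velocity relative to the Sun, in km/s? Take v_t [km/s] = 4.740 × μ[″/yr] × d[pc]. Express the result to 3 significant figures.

708 km/s

d = 1/p = 1/0.2070″ = 4.8309 pc.
μ = 12400 mas/yr = 12.40 ″/yr.
v_t = 4.740 μ d = 4.740 × 12.40 × 4.8309 = 283.94 km/s.
v = √(v_r² + v_t²) = √(648.9² + 283.94²) = √501693 = 708.3 km/s.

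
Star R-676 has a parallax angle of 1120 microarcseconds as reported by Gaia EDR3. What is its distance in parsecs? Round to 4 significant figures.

p = 1120 microarcseconds = 0.001120 arcsec.
d = 1/p = 1/0.001120 = 892.86 pc.

892.9 pc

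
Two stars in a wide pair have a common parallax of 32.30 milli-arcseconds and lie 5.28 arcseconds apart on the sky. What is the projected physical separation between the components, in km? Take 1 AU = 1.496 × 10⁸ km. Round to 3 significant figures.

d = 1/p = 1/0.03230″ = 30.96 pc.
At distance d (pc), an angle of θ arcsec spans θ·d AU: s = 5.28 × 30.96 = 163.47 AU.
= 163.47 × 1.496 × 10⁸ km = 2.4455 × 10^10 km.

2.45 × 10^10 km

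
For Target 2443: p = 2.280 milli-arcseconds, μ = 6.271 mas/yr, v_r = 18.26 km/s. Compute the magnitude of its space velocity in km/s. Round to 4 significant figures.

d = 1/p = 1/0.002280″ = 438.6 pc.
μ = 6.271 mas/yr = 0.006271 ″/yr.
v_t = 4.740 μ d = 4.740 × 0.006271 × 438.6 = 13.037 km/s.
v = √(v_r² + v_t²) = √(18.26² + 13.037²) = √503.391 = 22.436 km/s.

22.44 km/s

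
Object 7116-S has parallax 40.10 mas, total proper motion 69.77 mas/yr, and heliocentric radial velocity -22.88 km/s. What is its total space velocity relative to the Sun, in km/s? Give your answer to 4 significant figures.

d = 1/p = 1/0.04010″ = 24.938 pc.
μ = 69.77 mas/yr = 0.06977 ″/yr.
v_t = 4.740 μ d = 4.740 × 0.06977 × 24.938 = 8.2472 km/s.
v = √(v_r² + v_t²) = √((-22.88)² + 8.2472²) = √591.511 = 24.321 km/s.

24.32 km/s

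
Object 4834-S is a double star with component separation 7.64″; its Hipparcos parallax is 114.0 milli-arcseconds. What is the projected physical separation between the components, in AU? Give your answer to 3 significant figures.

d = 1/p = 1/0.1140″ = 8.7719 pc.
At distance d (pc), an angle of θ arcsec spans θ·d AU: s = 7.64 × 8.7719 = 67.017 AU.

67.0 AU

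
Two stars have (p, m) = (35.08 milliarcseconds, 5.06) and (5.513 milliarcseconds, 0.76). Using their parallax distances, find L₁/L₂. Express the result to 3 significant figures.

L₁/L₂ = 0.000471

d₁ = 1/p₁ = 1/0.03508″ = 28.506 pc; d₂ = 1/p₂ = 1/0.005513″ = 181.39 pc.
M₁ = m₁ − 5 log₁₀ d₁ + 5 = 5.06 − 7.2747 + 5 = 2.7853.
M₂ = 0.76 − 11.2931 + 5 = -5.5331.
L₁/L₂ = 10^(0.4(M₂ − M₁)) = 10^(0.4 × (-8.3184)) = 10^(-3.32736) = 0.00047059.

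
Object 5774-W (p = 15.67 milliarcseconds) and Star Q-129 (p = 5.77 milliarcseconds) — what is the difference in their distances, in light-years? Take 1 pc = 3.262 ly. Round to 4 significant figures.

d_A = 1/0.01567″ = 63.816 pc; d_B = 1/0.005770″ = 173.31 pc.
|d_B − d_A| = |173.31 − 63.816| = 109.49 pc = 109.49 × 3.262 ly = 357.16 ly.

357.2 ly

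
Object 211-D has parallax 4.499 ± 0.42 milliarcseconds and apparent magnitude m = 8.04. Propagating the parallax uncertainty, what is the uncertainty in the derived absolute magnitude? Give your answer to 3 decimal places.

M = m − 5 log₁₀ d + 5 = m + 5 log₁₀ p + 5, so ∂M/∂p = 5/(p ln 10).
σ_M = (5/ln 10) · (σ_p/p) = 2.1715 × 0.42/4.499 = 2.1715 × 0.093354 = 0.20272.

σ_M = 0.203 mag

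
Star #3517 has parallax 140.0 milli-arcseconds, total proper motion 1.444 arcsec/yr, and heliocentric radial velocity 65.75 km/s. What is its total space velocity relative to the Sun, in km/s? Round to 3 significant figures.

d = 1/p = 1/0.1400″ = 7.1429 pc.
v_t = 4.740 μ d = 4.740 × 1.444 × 7.1429 = 48.89 km/s.
v = √(v_r² + v_t²) = √(65.75² + 48.89²) = √6713.29 = 81.935 km/s.

81.9 km/s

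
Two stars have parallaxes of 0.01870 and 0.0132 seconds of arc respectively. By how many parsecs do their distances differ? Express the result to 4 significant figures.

d_A = 1/0.01870″ = 53.476 pc; d_B = 1/0.01320″ = 75.758 pc.
|d_B − d_A| = |75.758 − 53.476| = 22.282 pc.

22.28 pc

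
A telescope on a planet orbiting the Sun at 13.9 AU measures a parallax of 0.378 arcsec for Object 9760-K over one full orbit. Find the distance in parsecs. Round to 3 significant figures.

With baseline B (in AU) and parallax p (in arcsec), d = B/p parsecs.
d = 13.9 / 0.378 = 36.772 pc.

36.8 pc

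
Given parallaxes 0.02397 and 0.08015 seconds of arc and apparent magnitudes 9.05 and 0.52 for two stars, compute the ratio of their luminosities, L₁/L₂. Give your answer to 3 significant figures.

L₁/L₂ = 0.00433

d₁ = 1/p₁ = 1/0.02397″ = 41.719 pc; d₂ = 1/p₂ = 1/0.08015″ = 12.477 pc.
M₁ = m₁ − 5 log₁₀ d₁ + 5 = 9.05 − 8.1017 + 5 = 5.9483.
M₂ = 0.52 − 5.4806 + 5 = 0.0394.
L₁/L₂ = 10^(0.4(M₂ − M₁)) = 10^(0.4 × (-5.9089)) = 10^(-2.36356) = 0.0043295.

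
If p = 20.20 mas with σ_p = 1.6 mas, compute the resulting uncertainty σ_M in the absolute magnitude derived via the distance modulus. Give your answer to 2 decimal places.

M = m − 5 log₁₀ d + 5 = m + 5 log₁₀ p + 5, so ∂M/∂p = 5/(p ln 10).
σ_M = (5/ln 10) · (σ_p/p) = 2.1715 × 1.6/20.20 = 2.1715 × 0.079208 = 0.172.

σ_M = 0.17 mag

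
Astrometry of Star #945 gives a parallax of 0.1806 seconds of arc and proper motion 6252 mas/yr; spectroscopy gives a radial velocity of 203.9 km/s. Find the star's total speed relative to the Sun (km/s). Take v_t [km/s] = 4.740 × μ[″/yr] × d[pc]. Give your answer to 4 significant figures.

261.7 km/s

d = 1/p = 1/0.1806″ = 5.5371 pc.
μ = 6252 mas/yr = 6.252 ″/yr.
v_t = 4.740 μ d = 4.740 × 6.252 × 5.5371 = 164.09 km/s.
v = √(v_r² + v_t²) = √(203.9² + 164.09²) = √68500.7 = 261.73 km/s.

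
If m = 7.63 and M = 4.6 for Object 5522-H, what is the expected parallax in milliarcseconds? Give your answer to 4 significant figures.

m − M = 7.63 − 4.6 = 3.03.
d = 10^((m−M)/5 + 1) = 10^1.606 = 40.365 pc.
p = 1/d = 1/40.365 = 0.024774 arcsec = 24.774 mas.

24.77 mas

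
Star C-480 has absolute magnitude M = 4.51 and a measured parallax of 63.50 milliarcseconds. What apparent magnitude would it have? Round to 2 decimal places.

d = 1/p = 1/0.06350″ = 15.748 pc.
m − M = 5 log₁₀ d − 5 = 5 log₁₀(15.748) − 5 = 5.9861 − 5 = 0.9861.
m = M + (m − M) = 4.51 + 0.9861 = 5.50.

m = 5.50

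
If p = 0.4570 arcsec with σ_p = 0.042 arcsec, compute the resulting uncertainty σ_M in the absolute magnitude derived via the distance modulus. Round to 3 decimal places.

M = m − 5 log₁₀ d + 5 = m + 5 log₁₀ p + 5, so ∂M/∂p = 5/(p ln 10).
σ_M = (5/ln 10) · (σ_p/p) = 2.1715 × 0.042/0.4570 = 2.1715 × 0.091904 = 0.19957.

σ_M = 0.200 mag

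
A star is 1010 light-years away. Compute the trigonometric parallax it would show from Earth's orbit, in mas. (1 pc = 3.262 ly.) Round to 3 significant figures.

d = 1010 ly ÷ 3.262 = 309.63 pc.
p = 1/d = 1/309.63 = 0.0032297 arcsec.
= 0.0032297 × 1000 = 3.2297 mas.

3.23 mas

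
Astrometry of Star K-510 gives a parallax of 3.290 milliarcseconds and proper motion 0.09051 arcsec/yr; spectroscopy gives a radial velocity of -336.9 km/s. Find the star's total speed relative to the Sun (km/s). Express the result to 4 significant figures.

361.3 km/s

d = 1/p = 1/0.003290″ = 303.95 pc.
v_t = 4.740 μ d = 4.740 × 0.09051 × 303.95 = 130.4 km/s.
v = √(v_r² + v_t²) = √((-336.9)² + 130.4²) = √130506 = 361.26 km/s.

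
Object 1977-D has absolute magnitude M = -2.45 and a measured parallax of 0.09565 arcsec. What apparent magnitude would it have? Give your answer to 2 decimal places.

m = -2.35

d = 1/p = 1/0.09565″ = 10.455 pc.
m − M = 5 log₁₀ d − 5 = 5 log₁₀(10.455) − 5 = 5.0966 − 5 = 0.0966.
m = M + (m − M) = -2.45 + 0.0966 = -2.35.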